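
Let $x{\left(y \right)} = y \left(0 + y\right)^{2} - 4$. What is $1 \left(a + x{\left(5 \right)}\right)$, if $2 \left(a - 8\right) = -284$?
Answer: $-13$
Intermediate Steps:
$a = -134$ ($a = 8 + \frac{1}{2} \left(-284\right) = 8 - 142 = -134$)
$x{\left(y \right)} = -4 + y^{3}$ ($x{\left(y \right)} = y y^{2} - 4 = y^{3} - 4 = -4 + y^{3}$)
$1 \left(a + x{\left(5 \right)}\right) = 1 \left(-134 - \left(4 - 5^{3}\right)\right) = 1 \left(-134 + \left(-4 + 125\right)\right) = 1 \left(-134 + 121\right) = 1 \left(-13\right) = -13$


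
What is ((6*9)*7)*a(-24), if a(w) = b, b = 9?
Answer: 3402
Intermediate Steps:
a(w) = 9
((6*9)*7)*a(-24) = ((6*9)*7)*9 = (54*7)*9 = 378*9 = 3402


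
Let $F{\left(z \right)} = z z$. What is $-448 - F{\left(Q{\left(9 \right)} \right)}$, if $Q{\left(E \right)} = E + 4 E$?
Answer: $-2473$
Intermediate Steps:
$Q{\left(E \right)} = 5 E$
$F{\left(z \right)} = z^{2}$
$-448 - F{\left(Q{\left(9 \right)} \right)} = -448 - \left(5 \cdot 9\right)^{2} = -448 - 45^{2} = -448 - 2025 = -2473$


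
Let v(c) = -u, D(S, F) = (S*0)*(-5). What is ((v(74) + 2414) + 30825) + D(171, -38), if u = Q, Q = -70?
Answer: 33309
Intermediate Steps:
D(S, F) = 0 (D(S, F) = 0*(-5) = 0)
u = -70
v(c) = 70 (v(c) = -1*(-70) = 70)
((v(74) + 2414) + 30825) + D(171, -38) = ((70 + 2414) + 30825) + 0 = (2484 + 30825) + 0 = 33309 + 0 = 33309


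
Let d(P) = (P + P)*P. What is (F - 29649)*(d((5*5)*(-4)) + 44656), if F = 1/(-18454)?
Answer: -17688027492216/9227 ≈ -1.9170e+9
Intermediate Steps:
d(P) = 2*P² (d(P) = (2*P)*P = 2*P²)
F = -1/18454 ≈ -5.4189e-5
(F - 29649)*(d((5*5)*(-4)) + 44656) = (-1/18454 - 29649)*(2*((5*5)*(-4))² + 44656) = -547142647*(2*(25*(-4))² + 44656)/18454 = -547142647*(2*(-100)² + 44656)/18454 = -547142647*(2*10000 + 44656)/18454 = -547142647*(20000 + 44656)/18454 = -547142647/18454*64656 = -17688027492216/9227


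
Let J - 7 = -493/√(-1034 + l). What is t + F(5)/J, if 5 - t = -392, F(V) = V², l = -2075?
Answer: 31502781/79078 - 2465*I*√3109/79078 ≈ 398.38 - 1.7381*I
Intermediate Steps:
t = 397 (t = 5 - 1*(-392) = 5 + 392 = 397)
J = 7 + 493*I*√3109/3109 (J = 7 - 493/√(-1034 - 2075) = 7 - 493*(-I*√3109/3109) = 7 - (-493)*I*√3109/3109 = 7 + 493*I*√3109/3109 ≈ 7.0 + 8.8417*I)
t + F(5)/J = 397 + 5²/(7 + 493*I*√3109/3109) = 397 + 25/(7 + 493*I*√3109/3109)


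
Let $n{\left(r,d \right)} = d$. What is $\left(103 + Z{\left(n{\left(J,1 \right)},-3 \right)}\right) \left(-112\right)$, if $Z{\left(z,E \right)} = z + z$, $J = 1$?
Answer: $-11760$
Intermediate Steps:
$Z{\left(z,E \right)} = 2 z$
$\left(103 + Z{\left(n{\left(J,1 \right)},-3 \right)}\right) \left(-112\right) = \left(103 + 2 \cdot 1\right) \left(-112\right) = \left(103 + 2\right) \left(-112\right) = 105 \left(-112\right) = -11760$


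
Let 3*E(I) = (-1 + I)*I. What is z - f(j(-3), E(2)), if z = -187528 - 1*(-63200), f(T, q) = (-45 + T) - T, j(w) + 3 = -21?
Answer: -124283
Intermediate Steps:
j(w) = -24 (j(w) = -3 - 21 = -24)
E(I) = I*(-1 + I)/3 (E(I) = ((-1 + I)*I)/3 = (I*(-1 + I))/3 = I*(-1 + I)/3)
f(T, q) = -45
z = -124328 (z = -187528 + 63200 = -124328)
z - f(j(-3), E(2)) = -124328 - 1*(-45) = -124328 + 45 = -124283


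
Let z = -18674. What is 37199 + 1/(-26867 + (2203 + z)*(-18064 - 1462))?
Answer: 11962673112922/321585879 ≈ 37199.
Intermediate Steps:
37199 + 1/(-26867 + (2203 + z)*(-18064 - 1462)) = 37199 + 1/(-26867 + (2203 - 18674)*(-18064 - 1462)) = 37199 + 1/(-26867 - 16471*(-19526)) = 37199 + 1/(-26867 + 321612746) = 37199 + 1/321585879 = 11962673112922/321585879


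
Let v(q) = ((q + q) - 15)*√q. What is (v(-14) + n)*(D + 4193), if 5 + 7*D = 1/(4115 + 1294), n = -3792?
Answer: -200637898960/12621 - 6825498145*I*√14/37863 ≈ -1.5897e+7 - 6.745e+5*I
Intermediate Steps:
D = -27044/37863 (D = -5/7 + 1/(7*(4115 + 1294)) = -5/7 + (⅐)/5409 = -5/7 + (⅐)*(1/5409) = -5/7 + 1/37863 = -27044/37863 ≈ -0.71426)
v(q) = √q*(-15 + 2*q) (v(q) = (2*q - 15)*√q = (-15 + 2*q)*√q = √q*(-15 + 2*q))
(v(-14) + n)*(D + 4193) = (√(-14)*(-15 + 2*(-14)) - 3792)*(-27044/37863 + 4193) = ((I*√14)*(-15 - 28) - 3792)*(158732515/37863) = ((I*√14)*(-43) - 3792)*(158732515/37863) = (-43*I*√14 - 3792)*(158732515/37863) = (-3792 - 43*I*√14)*(158732515/37863) = -200637898960/12621 - 6825498145*I*√14/37863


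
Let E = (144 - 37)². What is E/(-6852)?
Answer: -11449/6852 ≈ -1.6709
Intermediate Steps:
E = 11449 (E = 107² = 11449)
E/(-6852) = 11449/(-6852) = 11449*(-1/6852) = -11449/6852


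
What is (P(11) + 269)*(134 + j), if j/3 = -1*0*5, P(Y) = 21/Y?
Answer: 399320/11 ≈ 36302.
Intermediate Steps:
j = 0 (j = 3*(-1*0*5) = 3*(0*5) = 3*0 = 0)
(P(11) + 269)*(134 + j) = (21/11 + 269)*(134 + 0) = (21*(1/11) + 269)*134 = (21/11 + 269)*134 = (2980/11)*134 = 399320/11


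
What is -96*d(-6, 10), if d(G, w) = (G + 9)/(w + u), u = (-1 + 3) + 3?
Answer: -96/5 ≈ -19.200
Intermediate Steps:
u = 5 (u = 2 + 3 = 5)
d(G, w) = (9 + G)/(5 + w) (d(G, w) = (G + 9)/(w + 5) = (9 + G)/(5 + w))
-96*d(-6, 10) = -96*(9 - 6)/(5 + 10) = -96*3/15 = -32*3/5 = -96*1/5 = -96/5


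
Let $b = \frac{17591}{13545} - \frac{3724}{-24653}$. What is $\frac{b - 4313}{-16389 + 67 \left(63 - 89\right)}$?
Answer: $\frac{205676273786}{864913155705} \approx 0.2378$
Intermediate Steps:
$b = \frac{69158929}{47703555}$ ($b = 17591 \cdot \frac{1}{13545} - - \frac{3724}{24653} = \frac{2513}{1935} + \frac{3724}{24653} = \frac{69158929}{47703555} \approx 1.4498$)
$\frac{b - 4313}{-16389 + 67 \left(63 - 89\right)} = \frac{\frac{69158929}{47703555} - 4313}{-16389 + 67 \left(63 - 89\right)} = - \frac{205676273786}{47703555 \left(-16389 + 67 \left(-26\right)\right)} = - \frac{205676273786}{47703555 \left(-16389 - 1742\right)} = - \frac{205676273786}{47703555 \left(-18131\right)} = \left(- \frac{205676273786}{47703555}\right) \left(- \frac{1}{18131}\right) = \frac{205676273786}{864913155705}$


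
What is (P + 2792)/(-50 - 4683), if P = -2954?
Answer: 162/4733 ≈ 0.034228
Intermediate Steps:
(P + 2792)/(-50 - 4683) = (-2954 + 2792)/(-50 - 4683) = -162/(-4733) = -162*(-1/4733) = 162/4733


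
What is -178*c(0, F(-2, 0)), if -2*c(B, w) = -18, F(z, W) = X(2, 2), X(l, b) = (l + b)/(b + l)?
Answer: -1602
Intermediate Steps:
X(l, b) = 1 (X(l, b) = (b + l)/(b + l) = 1)
F(z, W) = 1
c(B, w) = 9 (c(B, w) = -½*(-18) = 9)
-178*c(0, F(-2, 0)) = -178*9 = -1602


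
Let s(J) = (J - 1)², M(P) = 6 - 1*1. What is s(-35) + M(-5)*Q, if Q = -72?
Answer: 936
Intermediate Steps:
M(P) = 5 (M(P) = 6 - 1 = 5)
s(J) = (-1 + J)²
s(-35) + M(-5)*Q = (-1 - 35)² + 5*(-72) = (-36)² - 360 = 1296 - 360 = 936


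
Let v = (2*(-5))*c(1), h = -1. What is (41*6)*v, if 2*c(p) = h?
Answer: 1230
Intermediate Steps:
c(p) = -½ (c(p) = (½)*(-1) = -½)
v = 5 (v = (2*(-5))*(-½) = -10*(-½) = 5)
(41*6)*v = (41*6)*5 = 246*5 = 1230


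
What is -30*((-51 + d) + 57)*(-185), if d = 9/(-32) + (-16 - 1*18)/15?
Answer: 306545/16 ≈ 19159.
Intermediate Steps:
d = -1223/480 (d = 9*(-1/32) + (-16 - 18)*(1/15) = -9/32 - 34*1/15 = -9/32 - 34/15 = -1223/480 ≈ -2.5479)
-30*((-51 + d) + 57)*(-185) = -30*((-51 - 1223/480) + 57)*(-185) = -30*(-25703/480 + 57)*(-185) = -30*1657/480*(-185) = -1657/16*(-185) = 306545/16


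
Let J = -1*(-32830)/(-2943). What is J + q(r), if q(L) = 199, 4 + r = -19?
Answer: 552827/2943 ≈ 187.84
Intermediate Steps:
r = -23 (r = -4 - 19 = -23)
J = -32830/2943 (J = 32830*(-1/2943) = -32830/2943 ≈ -11.155)
J + q(r) = -32830/2943 + 199 = 552827/2943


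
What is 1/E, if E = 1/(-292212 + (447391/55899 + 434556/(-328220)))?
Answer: -1340285156081296/4586792445 ≈ -2.9221e+5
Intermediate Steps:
E = -4586792445/1340285156081296 (E = 1/(-292212 + (447391*(1/55899) + 434556*(-1/328220))) = 1/(-292212 + (447391/55899 - 108639/82055)) = 1/(-292212 + 30637857044/4586792445) = 1/(-1340285156081296/4586792445) = -4586792445/1340285156081296 ≈ -3.4223e-6)
1/E = 1/(-4586792445/1340285156081296) = -1340285156081296/4586792445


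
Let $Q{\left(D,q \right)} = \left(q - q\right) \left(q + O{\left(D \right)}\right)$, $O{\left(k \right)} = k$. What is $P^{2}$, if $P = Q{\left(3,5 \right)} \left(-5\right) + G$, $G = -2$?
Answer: $4$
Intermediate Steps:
$Q{\left(D,q \right)} = 0$ ($Q{\left(D,q \right)} = \left(q - q\right) \left(q + D\right) = 0 \left(D + q\right) = 0$)
$P = -2$ ($P = 0 \left(-5\right) - 2 = 0 - 2 = -2$)
$P^{2} = \left(-2\right)^{2} = 4$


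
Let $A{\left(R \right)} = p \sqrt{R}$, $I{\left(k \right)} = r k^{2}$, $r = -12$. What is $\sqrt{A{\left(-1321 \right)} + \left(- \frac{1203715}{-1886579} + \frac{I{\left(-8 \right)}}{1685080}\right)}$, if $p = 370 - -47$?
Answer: $\frac{\sqrt{100681437337240147345265 + 65848687172608504751277825 i \sqrt{1321}}}{397379567665} \approx 87.054 + 87.05 i$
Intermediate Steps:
$I{\left(k \right)} = - 12 k^{2}$
$p = 417$ ($p = 370 + 47 = 417$)
$A{\left(R \right)} = 417 \sqrt{R}$
$\sqrt{A{\left(-1321 \right)} + \left(- \frac{1203715}{-1886579} + \frac{I{\left(-8 \right)}}{1685080}\right)} = \sqrt{417 \sqrt{-1321} + \left(- \frac{1203715}{-1886579} + \frac{\left(-12\right) \left(-8\right)^{2}}{1685080}\right)} = \sqrt{417 i \sqrt{1321} + \left(\left(-1203715\right) \left(- \frac{1}{1886579}\right) + \left(-12\right) 64 \cdot \frac{1}{1685080}\right)} = \sqrt{417 i \sqrt{1321} + \left(\frac{1203715}{1886579} - \frac{96}{210635}\right)} = \sqrt{417 i \sqrt{1321} + \frac{253363397441}{397379567665}} = \sqrt{\frac{253363397441}{397379567665} + 417 i \sqrt{1321}}$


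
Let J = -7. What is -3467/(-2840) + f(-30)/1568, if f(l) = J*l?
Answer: 53863/39760 ≈ 1.3547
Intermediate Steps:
f(l) = -7*l
-3467/(-2840) + f(-30)/1568 = -3467/(-2840) - 7*(-30)/1568 = -3467*(-1/2840) + 210*(1/1568) = 3467/2840 + 15/112 = 53863/39760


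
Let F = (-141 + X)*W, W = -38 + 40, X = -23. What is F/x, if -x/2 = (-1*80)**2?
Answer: 41/1600 ≈ 0.025625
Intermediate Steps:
W = 2
F = -328 (F = (-141 - 23)*2 = -164*2 = -328)
x = -12800 (x = -2*(-1*80)**2 = -2*(-80)**2 = -2*6400 = -12800)
F/x = -328/(-12800) = -328*(-1/12800) = 41/1600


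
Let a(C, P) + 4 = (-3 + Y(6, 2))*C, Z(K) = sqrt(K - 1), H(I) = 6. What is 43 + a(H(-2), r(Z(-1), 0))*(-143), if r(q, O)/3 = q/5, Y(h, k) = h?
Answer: -1959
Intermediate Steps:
Z(K) = sqrt(-1 + K)
r(q, O) = 3*q/5 (r(q, O) = 3*(q/5) = 3*q/5)
a(C, P) = -4 + 3*C (a(C, P) = -4 + (-3 + 6)*C = -4 + 3*C)
43 + a(H(-2), r(Z(-1), 0))*(-143) = 43 + (-4 + 3*6)*(-143) = 43 + (-4 + 18)*(-143) = 43 + 14*(-143) = 43 - 2002 = -1959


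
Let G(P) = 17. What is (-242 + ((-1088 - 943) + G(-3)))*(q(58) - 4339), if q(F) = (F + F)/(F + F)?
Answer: 9786528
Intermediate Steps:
q(F) = 1 (q(F) = (2*F)/((2*F)) = (2*F)*(1/(2*F)) = 1)
(-242 + ((-1088 - 943) + G(-3)))*(q(58) - 4339) = (-242 + ((-1088 - 943) + 17))*(1 - 4339) = (-242 + (-2031 + 17))*(-4338) = (-242 - 2014)*(-4338) = -2256*(-4338) = 9786528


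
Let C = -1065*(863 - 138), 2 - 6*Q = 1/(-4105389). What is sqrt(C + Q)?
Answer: I*sqrt(52054232419125383146)/8210778 ≈ 878.71*I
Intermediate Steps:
Q = 8210779/24632334 (Q = 1/3 - 1/6/(-4105389) = 1/3 - 1/6*(-1/4105389) = 1/3 + 1/24632334 = 8210779/24632334 ≈ 0.33333)
C = -772125 (C = -1065*725 = -772125)
sqrt(C + Q) = sqrt(-772125 + 8210779/24632334) = sqrt(-19019232678971/24632334) = I*sqrt(52054232419125383146)/8210778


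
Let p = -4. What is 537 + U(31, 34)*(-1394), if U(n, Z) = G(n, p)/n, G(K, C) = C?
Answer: 22223/31 ≈ 716.87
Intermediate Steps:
U(n, Z) = -4/n
537 + U(31, 34)*(-1394) = 537 - 4/31*(-1394) = 537 + 5576/31 = 22223/31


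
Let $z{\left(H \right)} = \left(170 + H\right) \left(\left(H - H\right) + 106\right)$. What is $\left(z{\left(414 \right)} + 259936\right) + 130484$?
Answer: $452324$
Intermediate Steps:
$z{\left(H \right)} = 18020 + 106 H$ ($z{\left(H \right)} = \left(170 + H\right) \left(0 + 106\right) = \left(170 + H\right) 106 = 18020 + 106 H$)
$\left(z{\left(414 \right)} + 259936\right) + 130484 = \left(\left(18020 + 106 \cdot 414\right) + 259936\right) + 130484 = \left(\left(18020 + 43884\right) + 259936\right) + 130484 = \left(61904 + 259936\right) + 130484 = 321840 + 130484 = 452324$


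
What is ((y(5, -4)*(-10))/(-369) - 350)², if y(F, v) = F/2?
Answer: 16673265625/136161 ≈ 1.2245e+5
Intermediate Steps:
y(F, v) = F/2 (y(F, v) = F*(½) = F/2)
((y(5, -4)*(-10))/(-369) - 350)² = ((((½)*5)*(-10))/(-369) - 350)² = (((5/2)*(-10))*(-1/369) - 350)² = (-25*(-1/369) - 350)² = (25/369 - 350)² = (-129125/369)² = 16673265625/136161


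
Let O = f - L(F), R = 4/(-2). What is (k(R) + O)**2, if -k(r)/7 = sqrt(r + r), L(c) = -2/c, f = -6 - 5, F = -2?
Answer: -52 + 336*I ≈ -52.0 + 336.0*I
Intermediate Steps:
f = -11
R = -2 (R = 4*(-1/2) = -2)
k(r) = -7*sqrt(2)*sqrt(r) (k(r) = -7*sqrt(r + r) = -7*sqrt(2)*sqrt(r))
O = -12 (O = -11 - (-2)/(-2) = -11 - (-2)*(-1)/2 = -11 - 1*1 = -11 - 1 = -12)
(k(R) + O)**2 = (-7*sqrt(2)*sqrt(-2) - 12)**2 = (-7*sqrt(2)*I*sqrt(2) - 12)**2 = (-14*I - 12)**2 = (-12 - 14*I)**2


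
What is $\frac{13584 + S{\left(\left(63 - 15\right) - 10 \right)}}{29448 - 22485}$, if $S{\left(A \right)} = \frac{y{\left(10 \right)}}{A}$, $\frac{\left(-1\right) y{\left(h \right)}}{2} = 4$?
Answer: $\frac{258092}{132297} \approx 1.9509$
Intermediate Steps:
$y{\left(h \right)} = -8$ ($y{\left(h \right)} = \left(-2\right) 4 = -8$)
$S{\left(A \right)} = - \frac{8}{A}$
$\frac{13584 + S{\left(\left(63 - 15\right) - 10 \right)}}{29448 - 22485} = \frac{13584 - \frac{8}{\left(63 - 15\right) - 10}}{29448 - 22485} = \frac{13584 - \frac{8}{48 - 10}}{6963} = \left(13584 - \frac{8}{38}\right) \frac{1}{6963} = \left(13584 - \frac{4}{19}\right) \frac{1}{6963} = \frac{258092}{19} \cdot \frac{1}{6963} = \frac{258092}{132297}$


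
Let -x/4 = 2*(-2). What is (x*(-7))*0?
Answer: 0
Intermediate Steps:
x = 16 (x = -8*(-2) = -4*(-4) = 16)
(x*(-7))*0 = (16*(-7))*0 = -112*0 = 0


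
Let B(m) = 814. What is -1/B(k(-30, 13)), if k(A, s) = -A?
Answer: -1/814 ≈ -0.0012285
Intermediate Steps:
-1/B(k(-30, 13)) = -1/814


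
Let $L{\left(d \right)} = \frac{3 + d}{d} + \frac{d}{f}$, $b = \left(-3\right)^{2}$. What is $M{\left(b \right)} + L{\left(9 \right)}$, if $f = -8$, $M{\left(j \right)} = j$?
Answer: $\frac{221}{24} \approx 9.2083$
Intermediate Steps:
$b = 9$
$L{\left(d \right)} = - \frac{d}{8} + \frac{3 + d}{d}$ ($L{\left(d \right)} = \frac{3 + d}{d} + \frac{d}{-8} = \frac{3 + d}{d} + d \left(- \frac{1}{8}\right) = \frac{3 + d}{d} - \frac{d}{8} = - \frac{d}{8} + \frac{3 + d}{d}$)
$M{\left(b \right)} + L{\left(9 \right)} = 9 + \left(1 + \frac{3}{9} - \frac{9}{8}\right) = 9 + \left(1 + 3 \cdot \frac{1}{9} - \frac{9}{8}\right) = 9 + \left(1 + \frac{1}{3} - \frac{9}{8}\right) = 9 + \frac{5}{24} = \frac{221}{24}$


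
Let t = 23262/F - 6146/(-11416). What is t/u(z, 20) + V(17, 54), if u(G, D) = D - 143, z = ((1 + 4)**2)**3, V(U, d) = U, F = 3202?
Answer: 19037310607/1124036484 ≈ 16.937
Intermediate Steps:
z = 15625 (z = (5**2)**3 = 25**3 = 15625)
u(G, D) = -143 + D
t = 71309621/9138508 (t = 23262/3202 - 6146/(-11416) = 23262*(1/3202) - 6146*(-1/11416) = 11631/1601 + 3073/5708 = 71309621/9138508 ≈ 7.8032)
t/u(z, 20) + V(17, 54) = 71309621/(9138508*(-143 + 20)) + 17 = (71309621/9138508)/(-123) + 17 = (71309621/9138508)*(-1/123) + 17 = -71309621/1124036484 + 17 = 19037310607/1124036484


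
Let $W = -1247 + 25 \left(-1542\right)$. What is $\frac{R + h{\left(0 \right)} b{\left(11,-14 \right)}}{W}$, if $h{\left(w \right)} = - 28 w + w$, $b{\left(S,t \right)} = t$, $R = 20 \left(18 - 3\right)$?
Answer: $- \frac{300}{39797} \approx -0.0075383$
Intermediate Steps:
$R = 300$ ($R = 20 \cdot 15 = 300$)
$h{\left(w \right)} = - 27 w$
$W = -39797$ ($W = -1247 - 38550 = -39797$)
$\frac{R + h{\left(0 \right)} b{\left(11,-14 \right)}}{W} = \frac{300 + \left(-27\right) 0 \left(-14\right)}{-39797} = \left(300 + 0 \left(-14\right)\right) \left(- \frac{1}{39797}\right) = \left(300 + 0\right) \left(- \frac{1}{39797}\right) = 300 \left(- \frac{1}{39797}\right) = - \frac{300}{39797}$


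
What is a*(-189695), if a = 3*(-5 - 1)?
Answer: 3414510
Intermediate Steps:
a = -18 (a = 3*(-6) = -18)
a*(-189695) = -18*(-189695) = 3414510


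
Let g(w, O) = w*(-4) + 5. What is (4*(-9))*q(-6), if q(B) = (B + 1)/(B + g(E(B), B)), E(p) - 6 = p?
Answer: -180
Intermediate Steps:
E(p) = 6 + p
g(w, O) = 5 - 4*w (g(w, O) = -4*w + 5 = 5 - 4*w)
q(B) = (1 + B)/(-19 - 3*B) (q(B) = (B + 1)/(B + (5 - 4*(6 + B))) = (1 + B)/(B + (5 + (-24 - 4*B))) = (1 + B)/(B + (-19 - 4*B)) = (1 + B)/(-19 - 3*B))
(4*(-9))*q(-6) = (4*(-9))*((1 - 6)/(-19 - 3*(-6))) = -36*(-5)/(-19 + 18) = -36*(-5)/(-1) = -(-36)*(-5) = -36*5 = -180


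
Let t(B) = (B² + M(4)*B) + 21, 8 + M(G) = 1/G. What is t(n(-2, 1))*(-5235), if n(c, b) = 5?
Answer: -151815/4 ≈ -37954.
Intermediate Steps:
M(G) = -8 + 1/G
t(B) = 21 + B² - 31*B/4 (t(B) = (B² + (-8 + 1/4)*B) + 21 = (B² + (-8 + ¼)*B) + 21 = (B² - 31*B/4) + 21 = 21 + B² - 31*B/4)
t(n(-2, 1))*(-5235) = (21 + 5² - 31/4*5)*(-5235) = (21 + 25 - 155/4)*(-5235) = (29/4)*(-5235) = -151815/4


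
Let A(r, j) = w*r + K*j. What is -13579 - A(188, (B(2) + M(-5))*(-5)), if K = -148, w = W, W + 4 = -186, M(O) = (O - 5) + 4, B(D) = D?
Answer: 25101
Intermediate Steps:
M(O) = -1 + O (M(O) = (-5 + O) + 4 = -1 + O)
W = -190 (W = -4 - 186 = -190)
w = -190
A(r, j) = -190*r - 148*j
-13579 - A(188, (B(2) + M(-5))*(-5)) = -13579 - (-190*188 - 148*(2 + (-1 - 5))*(-5)) = -13579 - (-35720 - 148*(2 - 6)*(-5)) = -13579 - (-35720 - (-592)*(-5)) = -13579 - (-35720 - 148*20) = -13579 - (-35720 - 2960) = -13579 - 1*(-38680) = -13579 + 38680 = 25101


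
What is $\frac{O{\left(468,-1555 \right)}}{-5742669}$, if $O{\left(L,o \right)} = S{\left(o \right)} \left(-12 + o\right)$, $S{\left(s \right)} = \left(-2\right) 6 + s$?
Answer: $- \frac{2455489}{5742669} \approx -0.42759$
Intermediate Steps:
$S{\left(s \right)} = -12 + s$
$O{\left(L,o \right)} = \left(-12 + o\right)^{2}$ ($O{\left(L,o \right)} = \left(-12 + o\right) \left(-12 + o\right) = \left(-12 + o\right)^{2}$)
$\frac{O{\left(468,-1555 \right)}}{-5742669} = \frac{\left(-12 - 1555\right)^{2}}{-5742669} = \left(-1567\right)^{2} \left(- \frac{1}{5742669}\right) = 2455489 \left(- \frac{1}{5742669}\right) = - \frac{2455489}{5742669}$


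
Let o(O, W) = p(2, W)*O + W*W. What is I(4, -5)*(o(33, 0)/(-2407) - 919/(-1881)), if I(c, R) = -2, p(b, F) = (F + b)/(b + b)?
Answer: -4361993/4527567 ≈ -0.96343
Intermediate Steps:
p(b, F) = (F + b)/(2*b) (p(b, F) = (F + b)/((2*b)) = (F + b)*(1/(2*b)) = (F + b)/(2*b))
o(O, W) = W**2 + O*(1/2 + W/4) (o(O, W) = ((1/2)*(W + 2)/2)*O + W*W = ((1/2)*(1/2)*(2 + W))*O + W**2 = (1/2 + W/4)*O + W**2 = O*(1/2 + W/4) + W**2 = W**2 + O*(1/2 + W/4))
I(4, -5)*(o(33, 0)/(-2407) - 919/(-1881)) = -2*((0**2 + (1/4)*33*(2 + 0))/(-2407) - 919/(-1881)) = -2*((0 + (1/4)*33*2)*(-1/2407) - 919*(-1/1881)) = -2*((0 + 33/2)*(-1/2407) + 919/1881) = -2*((33/2)*(-1/2407) + 919/1881) = -2*(-33/4814 + 919/1881) = -2*4361993/9055134 = -4361993/4527567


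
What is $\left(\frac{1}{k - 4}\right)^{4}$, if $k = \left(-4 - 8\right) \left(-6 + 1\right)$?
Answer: $\frac{1}{9834496} \approx 1.0168 \cdot 10^{-7}$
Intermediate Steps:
$k = 60$ ($k = \left(-12\right) \left(-5\right) = 60$)
$\left(\frac{1}{k - 4}\right)^{4} = \left(\frac{1}{60 - 4}\right)^{4} = \left(\frac{1}{56}\right)^{4} = \frac{1}{9834496}$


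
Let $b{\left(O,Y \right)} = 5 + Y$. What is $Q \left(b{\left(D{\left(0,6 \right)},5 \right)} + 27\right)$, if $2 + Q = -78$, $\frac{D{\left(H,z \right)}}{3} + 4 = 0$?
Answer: $-2960$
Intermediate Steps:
$D{\left(H,z \right)} = -12$ ($D{\left(H,z \right)} = -12 + 3 \cdot 0 = -12 + 0 = -12$)
$Q = -80$ ($Q = -2 - 78 = -80$)
$Q \left(b{\left(D{\left(0,6 \right)},5 \right)} + 27\right) = - 80 \left(\left(5 + 5\right) + 27\right) = - 80 \left(10 + 27\right) = \left(-80\right) 37 = -2960$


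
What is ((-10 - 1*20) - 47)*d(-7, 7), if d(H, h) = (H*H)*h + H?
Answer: -25872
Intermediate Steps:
d(H, h) = H + h*H² (d(H, h) = H²*h + H = h*H² + H = H + h*H²)
((-10 - 1*20) - 47)*d(-7, 7) = ((-10 - 1*20) - 47)*(-7*(1 - 7*7)) = ((-10 - 20) - 47)*(-7*(1 - 49)) = (-30 - 47)*(-7*(-48)) = -77*336 = -25872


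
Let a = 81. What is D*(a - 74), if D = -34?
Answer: -238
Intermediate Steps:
D*(a - 74) = -34*(81 - 74) = -34*7 = -238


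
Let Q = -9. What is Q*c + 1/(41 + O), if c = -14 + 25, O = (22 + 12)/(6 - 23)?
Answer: -3860/39 ≈ -98.974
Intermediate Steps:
O = -2 (O = 34/(-17) = 34*(-1/17) = -2)
c = 11
Q*c + 1/(41 + O) = -9*11 + 1/(41 - 2) = -99 + 1/39 = -3860/39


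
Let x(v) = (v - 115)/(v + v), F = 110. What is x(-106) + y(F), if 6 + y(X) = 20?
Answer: 3189/212 ≈ 15.042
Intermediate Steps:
y(X) = 14 (y(X) = -6 + 20 = 14)
x(v) = (-115 + v)/(2*v) (x(v) = (-115 + v)/((2*v)) = (-115 + v)*(1/(2*v)) = (-115 + v)/(2*v))
x(-106) + y(F) = (1/2)*(-115 - 106)/(-106) + 14 = (1/2)*(-1/106)*(-221) + 14 = 221/212 + 14 = 3189/212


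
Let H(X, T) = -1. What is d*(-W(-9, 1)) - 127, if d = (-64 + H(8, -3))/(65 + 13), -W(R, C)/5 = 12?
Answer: -177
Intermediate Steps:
W(R, C) = -60 (W(R, C) = -5*12 = -60)
d = -⅚ (d = (-64 - 1)/(65 + 13) = -65/78 = -65*1/78 = -⅚ ≈ -0.83333)
d*(-W(-9, 1)) - 127 = -(-5)*(-60)/6 - 127 = -⅚*60 - 127 = -50 - 127 = -177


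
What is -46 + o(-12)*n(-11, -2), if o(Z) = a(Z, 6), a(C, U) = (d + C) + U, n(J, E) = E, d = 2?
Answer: -38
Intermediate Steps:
a(C, U) = 2 + C + U (a(C, U) = (2 + C) + U = 2 + C + U)
o(Z) = 8 + Z (o(Z) = 2 + Z + 6 = 8 + Z)
-46 + o(-12)*n(-11, -2) = -46 + (8 - 12)*(-2) = -46 - 4*(-2) = -46 + 8 = -38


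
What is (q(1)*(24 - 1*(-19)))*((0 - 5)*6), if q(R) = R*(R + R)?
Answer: -2580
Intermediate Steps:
q(R) = 2*R² (q(R) = R*(2*R) = 2*R²)
(q(1)*(24 - 1*(-19)))*((0 - 5)*6) = ((2*1²)*(24 - 1*(-19)))*((0 - 5)*6) = ((2*1)*(24 + 19))*(-5*6) = (2*43)*(-30) = 86*(-30) = -2580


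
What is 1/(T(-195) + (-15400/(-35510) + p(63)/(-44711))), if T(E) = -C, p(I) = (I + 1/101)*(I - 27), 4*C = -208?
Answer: 16035644861/839994333408 ≈ 0.019090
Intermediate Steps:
C = -52 (C = (¼)*(-208) = -52)
p(I) = (-27 + I)*(1/101 + I) (p(I) = (I + 1/101)*(-27 + I) = (1/101 + I)*(-27 + I) = (-27 + I)*(1/101 + I))
T(E) = 52 (T(E) = -1*(-52) = 52)
1/(T(-195) + (-15400/(-35510) + p(63)/(-44711))) = 1/(52 + (-15400/(-35510) + (-27/101 + 63² - 2726/101*63)/(-44711))) = 1/(52 + (-15400*(-1/35510) + (-27/101 + 3969 - 171738/101)*(-1/44711))) = 1/(52 + (1540/3551 + (229104/101)*(-1/44711))) = 1/(52 + (1540/3551 - 229104/4515811)) = 1/(52 + 6140800636/16035644861) = 1/(839994333408/16035644861) = 16035644861/839994333408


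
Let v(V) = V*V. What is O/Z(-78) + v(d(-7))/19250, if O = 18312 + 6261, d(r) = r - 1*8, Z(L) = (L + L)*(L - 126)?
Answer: 3201271/4084080 ≈ 0.78384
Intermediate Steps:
Z(L) = 2*L*(-126 + L) (Z(L) = (2*L)*(-126 + L) = 2*L*(-126 + L))
d(r) = -8 + r (d(r) = r - 8 = -8 + r)
v(V) = V**2
O = 24573
O/Z(-78) + v(d(-7))/19250 = 24573/((2*(-78)*(-126 - 78))) + (-8 - 7)**2/19250 = 24573/((2*(-78)*(-204))) + (-15)**2*(1/19250) = 24573/31824 + 225*(1/19250) = 24573*(1/31824) + 9/770 = 8191/10608 + 9/770 = 3201271/4084080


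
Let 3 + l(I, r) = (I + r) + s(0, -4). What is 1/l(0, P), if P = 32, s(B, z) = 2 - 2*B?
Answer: 1/31 ≈ 0.032258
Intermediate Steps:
l(I, r) = -1 + I + r (l(I, r) = -3 + ((I + r) + (2 - 2*0)) = -3 + ((I + r) + (2 + 0)) = -3 + ((I + r) + 2) = -3 + (2 + I + r) = -1 + I + r)
1/l(0, P) = 1/(-1 + 0 + 32) = 1/31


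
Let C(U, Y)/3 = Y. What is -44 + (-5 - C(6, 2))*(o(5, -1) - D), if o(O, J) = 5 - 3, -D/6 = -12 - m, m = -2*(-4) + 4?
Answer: 1518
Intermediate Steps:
C(U, Y) = 3*Y
m = 12 (m = 8 + 4 = 12)
D = 144 (D = -6*(-12 - 1*12) = -6*(-12 - 12) = -6*(-24) = 144)
o(O, J) = 2
-44 + (-5 - C(6, 2))*(o(5, -1) - D) = -44 + (-5 - 3*2)*(2 - 1*144) = -44 + (-5 - 1*6)*(2 - 144) = -44 + (-5 - 6)*(-142) = -44 - 11*(-142) = -44 + 1562 = 1518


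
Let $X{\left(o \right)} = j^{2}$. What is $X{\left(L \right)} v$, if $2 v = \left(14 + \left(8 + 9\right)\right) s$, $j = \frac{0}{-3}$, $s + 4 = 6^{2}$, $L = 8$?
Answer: $0$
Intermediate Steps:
$s = 32$ ($s = -4 + 6^{2} = -4 + 36 = 32$)
$j = 0$ ($j = 0 \left(- \frac{1}{3}\right) = 0$)
$X{\left(o \right)} = 0$ ($X{\left(o \right)} = 0^{2} = 0$)
$v = 496$ ($v = \frac{\left(14 + \left(8 + 9\right)\right) 32}{2} = \frac{\left(14 + 17\right) 32}{2} = \frac{31 \cdot 32}{2} = \frac{1}{2} \cdot 992 = 496$)
$X{\left(L \right)} v = 0 \cdot 496 = 0$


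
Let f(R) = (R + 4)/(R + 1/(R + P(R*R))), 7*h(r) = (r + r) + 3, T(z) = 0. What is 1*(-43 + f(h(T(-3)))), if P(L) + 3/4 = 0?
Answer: -7546/169 ≈ -44.651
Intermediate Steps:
P(L) = -¾ (P(L) = -¾ + 0 = -¾)
h(r) = 3/7 + 2*r/7 (h(r) = ((r + r) + 3)/7 = (2*r + 3)/7 = (3 + 2*r)/7 = 3/7 + 2*r/7)
f(R) = (4 + R)/(R + 1/(-¾ + R)) (f(R) = (R + 4)/(R + 1/(R - ¾)) = (4 + R)/(R + 1/(-¾ + R)))
1*(-43 + f(h(T(-3)))) = 1*(-43 + (-12 + 4*(3/7 + (2/7)*0)² + 13*(3/7 + (2/7)*0))/(4 - 3*(3/7 + (2/7)*0) + 4*(3/7 + (2/7)*0)²)) = 1*(-43 + (-12 + 4*(3/7 + 0)² + 13*(3/7 + 0))/(4 - 3*(3/7 + 0) + 4*(3/7 + 0)²)) = 1*(-43 + (-12 + 4*(3/7)² + 13*(3/7))/(4 - 3*3/7 + 4*(3/7)²)) = 1*(-43 + (-12 + 4*(9/49) + 39/7)/(4 - 9/7 + 4*(9/49))) = 1*(-43 + (-12 + 36/49 + 39/7)/(4 - 9/7 + 36/49)) = 1*(-43 - 279/49/(169/49)) = 1*(-43 + (49/169)*(-279/49)) = 1*(-43 - 279/169) = 1*(-7546/169) = -7546/169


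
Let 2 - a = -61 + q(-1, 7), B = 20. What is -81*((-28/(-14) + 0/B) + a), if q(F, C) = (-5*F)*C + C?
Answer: -1863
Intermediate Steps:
q(F, C) = C - 5*C*F (q(F, C) = -5*C*F + C = C - 5*C*F)
a = 21 (a = 2 - (-61 + 7*(1 - 5*(-1))) = 2 - (-61 + 7*(1 + 5)) = 2 - (-61 + 7*6) = 2 - (-61 + 42) = 2 - 1*(-19) = 2 + 19 = 21)
-81*((-28/(-14) + 0/B) + a) = -81*((-28/(-14) + 0/20) + 21) = -81*((-28*(-1/14) + 0*(1/20)) + 21) = -81*((2 + 0) + 21) = -81*(2 + 21) = -81*23 = -1863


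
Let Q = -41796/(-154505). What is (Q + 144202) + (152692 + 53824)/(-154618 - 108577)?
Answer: 1172789054345118/8132988695 ≈ 1.4420e+5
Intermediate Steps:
Q = 41796/154505 (Q = -41796*(-1/154505) = 41796/154505 ≈ 0.27052)
(Q + 144202) + (152692 + 53824)/(-154618 - 108577) = (41796/154505 + 144202) + (152692 + 53824)/(-154618 - 108577) = 22279971806/154505 + 206516/(-263195) = 22279971806/154505 + 206516*(-1/263195) = 22279971806/154505 - 206516/263195 = 1172789054345118/8132988695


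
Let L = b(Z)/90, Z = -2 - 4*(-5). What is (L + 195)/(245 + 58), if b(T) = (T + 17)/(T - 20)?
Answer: 7013/10908 ≈ 0.64292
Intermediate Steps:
Z = 18 (Z = -2 + 20 = 18)
b(T) = (17 + T)/(-20 + T)
L = -7/36 (L = ((17 + 18)/(-20 + 18))/90 = (35/(-2))*(1/90) = -½*35*(1/90) = -35/2*1/90 = -7/36 ≈ -0.19444)
(L + 195)/(245 + 58) = (-7/36 + 195)/(245 + 58) = (7013/36)/303 = (7013/36)*(1/303) = 7013/10908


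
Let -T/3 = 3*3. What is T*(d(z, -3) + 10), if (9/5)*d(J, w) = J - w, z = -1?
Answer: -300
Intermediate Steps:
d(J, w) = -5*w/9 + 5*J/9 (d(J, w) = 5*(J - w)/9 = -5*w/9 + 5*J/9)
T = -27 (T = -9*3 = -3*9 = -27)
T*(d(z, -3) + 10) = -27*((-5/9*(-3) + (5/9)*(-1)) + 10) = -27*((5/3 - 5/9) + 10) = -27*(10/9 + 10) = -27*100/9 = -300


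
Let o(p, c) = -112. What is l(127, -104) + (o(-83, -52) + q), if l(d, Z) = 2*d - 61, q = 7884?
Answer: 7965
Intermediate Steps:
l(d, Z) = -61 + 2*d
l(127, -104) + (o(-83, -52) + q) = (-61 + 2*127) + (-112 + 7884) = (-61 + 254) + 7772 = 193 + 7772 = 7965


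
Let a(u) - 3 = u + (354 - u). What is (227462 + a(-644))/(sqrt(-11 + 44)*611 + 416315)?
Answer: 94844466985/173305859632 - 139197409*sqrt(33)/173305859632 ≈ 0.54265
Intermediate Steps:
a(u) = 357 (a(u) = 3 + (u + (354 - u)) = 3 + 354 = 357)
(227462 + a(-644))/(sqrt(-11 + 44)*611 + 416315) = (227462 + 357)/(sqrt(-11 + 44)*611 + 416315) = 227819/(sqrt(33)*611 + 416315) = 227819/(611*sqrt(33) + 416315) = 227819/(416315 + 611*sqrt(33))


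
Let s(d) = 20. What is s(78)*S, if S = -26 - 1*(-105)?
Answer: 1580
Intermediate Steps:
S = 79 (S = -26 + 105 = 79)
s(78)*S = 20*79 = 1580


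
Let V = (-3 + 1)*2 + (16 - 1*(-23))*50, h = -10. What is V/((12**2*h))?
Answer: -973/720 ≈ -1.3514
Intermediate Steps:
V = 1946 (V = -2*2 + (16 + 23)*50 = -4 + 39*50 = -4 + 1950 = 1946)
V/((12**2*h)) = 1946/((12**2*(-10))) = 1946/((144*(-10))) = 1946/(-1440) = 1946*(-1/1440) = -973/720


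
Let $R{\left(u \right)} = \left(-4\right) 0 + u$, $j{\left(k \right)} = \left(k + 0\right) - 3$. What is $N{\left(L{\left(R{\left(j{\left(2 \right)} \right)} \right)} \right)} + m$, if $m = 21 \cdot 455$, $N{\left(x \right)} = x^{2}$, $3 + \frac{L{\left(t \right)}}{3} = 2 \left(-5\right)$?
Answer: $11076$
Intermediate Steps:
$j{\left(k \right)} = -3 + k$ ($j{\left(k \right)} = k - 3 = -3 + k$)
$R{\left(u \right)} = u$ ($R{\left(u \right)} = 0 + u = u$)
$L{\left(t \right)} = -39$ ($L{\left(t \right)} = -9 + 3 \cdot 2 \left(-5\right) = -9 + 3 \left(-10\right) = -9 - 30 = -39$)
$m = 9555$
$N{\left(L{\left(R{\left(j{\left(2 \right)} \right)} \right)} \right)} + m = \left(-39\right)^{2} + 9555 = 1521 + 9555 = 11076$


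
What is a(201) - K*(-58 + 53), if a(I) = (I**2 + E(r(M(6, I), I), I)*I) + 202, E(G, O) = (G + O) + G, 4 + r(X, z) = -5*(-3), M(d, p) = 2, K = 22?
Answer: 85536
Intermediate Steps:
r(X, z) = 11 (r(X, z) = -4 - 5*(-3) = -4 + 15 = 11)
E(G, O) = O + 2*G
a(I) = 202 + I**2 + I*(22 + I) (a(I) = (I**2 + (I + 2*11)*I) + 202 = (I**2 + (I + 22)*I) + 202 = (I**2 + (22 + I)*I) + 202 = (I**2 + I*(22 + I)) + 202 = 202 + I**2 + I*(22 + I))
a(201) - K*(-58 + 53) = (202 + 201**2 + 201*(22 + 201)) - 22*(-58 + 53) = (202 + 40401 + 201*223) - 22*(-5) = (202 + 40401 + 44823) - 1*(-110) = 85426 + 110 = 85536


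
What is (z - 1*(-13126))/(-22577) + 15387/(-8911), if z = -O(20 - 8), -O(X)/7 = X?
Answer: -465106609/201183647 ≈ -2.3119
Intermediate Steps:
O(X) = -7*X
z = 84 (z = -(-7)*(20 - 8) = -(-7)*12 = -1*(-84) = 84)
(z - 1*(-13126))/(-22577) + 15387/(-8911) = (84 - 1*(-13126))/(-22577) + 15387/(-8911) = (84 + 13126)*(-1/22577) + 15387*(-1/8911) = 13210*(-1/22577) - 15387/8911 = -13210/22577 - 15387/8911 = -465106609/201183647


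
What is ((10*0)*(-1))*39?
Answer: 0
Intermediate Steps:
((10*0)*(-1))*39 = (0*(-1))*39 = 0*39 = 0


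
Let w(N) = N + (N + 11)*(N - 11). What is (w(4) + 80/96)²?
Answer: 361201/36 ≈ 10033.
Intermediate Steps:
w(N) = N + (-11 + N)*(11 + N) (w(N) = N + (11 + N)*(-11 + N) = N + (-11 + N)*(11 + N))
(w(4) + 80/96)² = ((-121 + 4 + 4²) + 80/96)² = ((-121 + 4 + 16) + 80*(1/96))² = (-101 + ⅚)² = (-601/6)² = 361201/36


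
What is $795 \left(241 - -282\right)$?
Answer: $415785$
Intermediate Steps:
$795 \left(241 - -282\right) = 795 \left(241 + \left(-203 + 485\right)\right) = 795 \left(241 + 282\right) = 795 \cdot 523 = 415785$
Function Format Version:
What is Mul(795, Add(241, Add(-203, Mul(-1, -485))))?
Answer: 415785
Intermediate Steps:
Mul(795, Add(241, Add(-203, Mul(-1, -485)))) = Mul(795, Add(241, Add(-203, 485))) = Mul(795, Add(241, 282)) = Mul(795, 523) = 415785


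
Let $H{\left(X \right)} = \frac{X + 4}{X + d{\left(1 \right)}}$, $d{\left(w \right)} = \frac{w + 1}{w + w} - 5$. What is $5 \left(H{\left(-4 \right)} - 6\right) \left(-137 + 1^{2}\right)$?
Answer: $4080$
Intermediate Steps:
$d{\left(w \right)} = -5 + \frac{1 + w}{2 w}$ ($d{\left(w \right)} = \frac{1 + w}{2 w} - 5 = -5 + \frac{1 + w}{2 w}$)
$H{\left(X \right)} = \frac{4 + X}{-4 + X}$ ($H{\left(X \right)} = \frac{X + 4}{X + \frac{1 - 9}{2 \cdot 1}} = \frac{4 + X}{X + \frac{1}{2} \cdot 1 \left(1 - 9\right)} = \frac{4 + X}{X + \frac{1}{2} \cdot 1 \left(-8\right)} = \frac{4 + X}{X - 4} = \frac{4 + X}{-4 + X}$)
$5 \left(H{\left(-4 \right)} - 6\right) \left(-137 + 1^{2}\right) = 5 \left(\frac{4 - 4}{-4 - 4} - 6\right) \left(-137 + 1^{2}\right) = 5 \left(\frac{1}{-8} \cdot 0 - 6\right) \left(-137 + 1\right) = 5 \left(\left(- \frac{1}{8}\right) 0 - 6\right) \left(-136\right) = 5 \left(0 - 6\right) \left(-136\right) = 5 \left(-6\right) \left(-136\right) = \left(-30\right) \left(-136\right) = 4080$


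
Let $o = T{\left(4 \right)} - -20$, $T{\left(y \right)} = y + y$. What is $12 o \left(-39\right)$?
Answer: $-13104$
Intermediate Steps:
$T{\left(y \right)} = 2 y$
$o = 28$ ($o = 2 \cdot 4 - -20 = 8 + 20 = 28$)
$12 o \left(-39\right) = 12 \cdot 28 \left(-39\right) = 336 \left(-39\right) = -13104$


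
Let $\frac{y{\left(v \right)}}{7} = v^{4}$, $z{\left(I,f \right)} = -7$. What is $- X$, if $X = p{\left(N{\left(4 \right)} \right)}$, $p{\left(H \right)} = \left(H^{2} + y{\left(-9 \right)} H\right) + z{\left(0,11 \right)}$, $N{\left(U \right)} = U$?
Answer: $-183717$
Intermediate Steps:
$y{\left(v \right)} = 7 v^{4}$
$p{\left(H \right)} = -7 + H^{2} + 45927 H$ ($p{\left(H \right)} = \left(H^{2} + 7 \left(-9\right)^{4} H\right) - 7 = \left(H^{2} + 7 \cdot 6561 H\right) - 7 = \left(H^{2} + 45927 H\right) - 7 = -7 + H^{2} + 45927 H$)
$X = 183717$ ($X = -7 + 4^{2} + 45927 \cdot 4 = -7 + 16 + 183708 = 183717$)
$- X = \left(-1\right) 183717 = -183717$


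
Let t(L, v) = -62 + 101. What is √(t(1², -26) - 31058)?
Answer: I*√31019 ≈ 176.12*I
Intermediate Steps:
t(L, v) = 39
√(t(1², -26) - 31058) = √(39 - 31058) = √(-31019) = I*√31019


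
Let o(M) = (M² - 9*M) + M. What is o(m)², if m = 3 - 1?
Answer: 144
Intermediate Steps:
m = 2
o(M) = M² - 8*M
o(m)² = (2*(-8 + 2))² = (2*(-6))² = (-12)² = 144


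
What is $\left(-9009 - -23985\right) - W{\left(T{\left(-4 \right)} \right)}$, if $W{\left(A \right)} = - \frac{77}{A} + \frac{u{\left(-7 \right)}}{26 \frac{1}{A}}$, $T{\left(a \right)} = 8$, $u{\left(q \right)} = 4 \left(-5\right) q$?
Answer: $\frac{1554025}{104} \approx 14943.0$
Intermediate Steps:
$u{\left(q \right)} = - 20 q$
$W{\left(A \right)} = - \frac{77}{A} + \frac{70 A}{13}$ ($W{\left(A \right)} = - \frac{77}{A} + \frac{\left(-20\right) \left(-7\right)}{26 \frac{1}{A}} = - \frac{77}{A} + 140 \frac{A}{26} = - \frac{77}{A} + \frac{70 A}{13}$)
$\left(-9009 - -23985\right) - W{\left(T{\left(-4 \right)} \right)} = \left(-9009 - -23985\right) - \left(- \frac{77}{8} + \frac{70}{13} \cdot 8\right) = \left(-9009 + 23985\right) - \left(\left(-77\right) \frac{1}{8} + \frac{560}{13}\right) = 14976 - \left(- \frac{77}{8} + \frac{560}{13}\right) = 14976 - \frac{3479}{104} = \frac{1554025}{104}$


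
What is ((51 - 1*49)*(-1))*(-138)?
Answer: 276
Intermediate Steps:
((51 - 1*49)*(-1))*(-138) = ((51 - 49)*(-1))*(-138) = (2*(-1))*(-138) = -2*(-138) = 276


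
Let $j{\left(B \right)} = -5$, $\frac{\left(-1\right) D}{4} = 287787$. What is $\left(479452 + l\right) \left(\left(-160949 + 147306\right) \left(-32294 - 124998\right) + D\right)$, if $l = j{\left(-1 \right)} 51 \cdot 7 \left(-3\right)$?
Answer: $1039806106643656$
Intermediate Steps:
$D = -1151148$ ($D = \left(-4\right) 287787 = -1151148$)
$l = 5355$ ($l = \left(-5\right) 51 \cdot 7 \left(-3\right) = \left(-255\right) \left(-21\right) = 5355$)
$\left(479452 + l\right) \left(\left(-160949 + 147306\right) \left(-32294 - 124998\right) + D\right) = \left(479452 + 5355\right) \left(\left(-160949 + 147306\right) \left(-32294 - 124998\right) - 1151148\right) = 484807 \left(\left(-13643\right) \left(-157292\right) - 1151148\right) = 484807 \left(2145934756 - 1151148\right) = 484807 \cdot 2144783608 = 1039806106643656$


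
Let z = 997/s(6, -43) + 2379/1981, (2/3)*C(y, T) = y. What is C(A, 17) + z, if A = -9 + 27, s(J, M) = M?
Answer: 427181/85183 ≈ 5.0149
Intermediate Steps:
A = 18
C(y, T) = 3*y/2
z = -1872760/85183 (z = 997/(-43) + 2379/1981 = 997*(-1/43) + 2379*(1/1981) = -997/43 + 2379/1981 = -1872760/85183 ≈ -21.985)
C(A, 17) + z = (3/2)*18 - 1872760/85183 = 27 - 1872760/85183 = 427181/85183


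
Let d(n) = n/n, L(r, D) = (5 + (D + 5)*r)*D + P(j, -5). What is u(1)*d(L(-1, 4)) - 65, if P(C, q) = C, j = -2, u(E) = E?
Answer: -64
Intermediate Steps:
L(r, D) = -2 + D*(5 + r*(5 + D)) (L(r, D) = (5 + (D + 5)*r)*D - 2 = (5 + (5 + D)*r)*D - 2 = (5 + r*(5 + D))*D - 2 = D*(5 + r*(5 + D)) - 2 = -2 + D*(5 + r*(5 + D)))
d(n) = 1
u(1)*d(L(-1, 4)) - 65 = 1*1 - 65 = 1 - 65 = -64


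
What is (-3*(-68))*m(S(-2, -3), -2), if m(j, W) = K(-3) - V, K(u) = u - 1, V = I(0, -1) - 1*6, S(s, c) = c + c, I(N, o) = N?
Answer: 408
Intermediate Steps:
S(s, c) = 2*c
V = -6 (V = 0 - 1*6 = 0 - 6 = -6)
K(u) = -1 + u
m(j, W) = 2 (m(j, W) = (-1 - 3) - 1*(-6) = -4 + 6 = 2)
(-3*(-68))*m(S(-2, -3), -2) = -3*(-68)*2 = 204*2 = 408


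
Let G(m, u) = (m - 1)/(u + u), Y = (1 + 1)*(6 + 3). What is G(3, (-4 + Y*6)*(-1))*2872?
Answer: -359/13 ≈ -27.615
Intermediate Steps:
Y = 18 (Y = 2*9 = 18)
G(m, u) = (-1 + m)/(2*u) (G(m, u) = (-1 + m)/((2*u)) = (-1 + m)*(1/(2*u)) = (-1 + m)/(2*u))
G(3, (-4 + Y*6)*(-1))*2872 = ((-1 + 3)/(2*(((-4 + 18*6)*(-1)))))*2872 = ((1/2)*2/((-4 + 108)*(-1)))*2872 = ((1/2)*2/(104*(-1)))*2872 = ((1/2)*2/(-104))*2872 = ((1/2)*(-1/104)*2)*2872 = -1/104*2872 = -359/13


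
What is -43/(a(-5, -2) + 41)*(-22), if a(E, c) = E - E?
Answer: 946/41 ≈ 23.073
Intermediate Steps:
a(E, c) = 0
-43/(a(-5, -2) + 41)*(-22) = -43/(0 + 41)*(-22) = -43/41*(-22) = 946/41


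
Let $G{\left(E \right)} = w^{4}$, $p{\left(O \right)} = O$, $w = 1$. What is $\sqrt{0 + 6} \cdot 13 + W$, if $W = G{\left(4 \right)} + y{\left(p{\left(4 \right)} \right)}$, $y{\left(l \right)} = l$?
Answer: $5 + 13 \sqrt{6} \approx 36.843$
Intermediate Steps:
$G{\left(E \right)} = 1$ ($G{\left(E \right)} = 1^{4} = 1$)
$W = 5$ ($W = 1 + 4 = 5$)
$\sqrt{0 + 6} \cdot 13 + W = \sqrt{0 + 6} \cdot 13 + 5 = \sqrt{6} \cdot 13 + 5 = 13 \sqrt{6} + 5 = 5 + 13 \sqrt{6}$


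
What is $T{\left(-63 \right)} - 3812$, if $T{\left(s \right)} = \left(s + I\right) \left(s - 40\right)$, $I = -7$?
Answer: $3398$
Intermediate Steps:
$T{\left(s \right)} = \left(-40 + s\right) \left(-7 + s\right)$ ($T{\left(s \right)} = \left(s - 7\right) \left(s - 40\right) = \left(-7 + s\right) \left(-40 + s\right) = \left(-40 + s\right) \left(-7 + s\right)$)
$T{\left(-63 \right)} - 3812 = \left(280 + \left(-63\right)^{2} - -2961\right) - 3812 = \left(280 + 3969 + 2961\right) - 3812 = 7210 - 3812 = 3398$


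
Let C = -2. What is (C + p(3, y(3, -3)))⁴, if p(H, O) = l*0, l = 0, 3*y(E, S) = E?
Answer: 16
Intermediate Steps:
y(E, S) = E/3
p(H, O) = 0 (p(H, O) = 0*0 = 0)
(C + p(3, y(3, -3)))⁴ = (-2 + 0)⁴ = (-2)⁴ = 16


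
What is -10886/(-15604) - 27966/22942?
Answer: -46658713/89496742 ≈ -0.52135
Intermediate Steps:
-10886/(-15604) - 27966/22942 = -10886*(-1/15604) - 27966*1/22942 = 5443/7802 - 13983/11471 = -46658713/89496742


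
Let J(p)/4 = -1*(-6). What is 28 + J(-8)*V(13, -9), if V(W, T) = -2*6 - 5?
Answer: -380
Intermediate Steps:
V(W, T) = -17 (V(W, T) = -12 - 5 = -17)
J(p) = 24 (J(p) = 4*(-1*(-6)) = 4*6 = 24)
28 + J(-8)*V(13, -9) = 28 + 24*(-17) = 28 - 408 = -380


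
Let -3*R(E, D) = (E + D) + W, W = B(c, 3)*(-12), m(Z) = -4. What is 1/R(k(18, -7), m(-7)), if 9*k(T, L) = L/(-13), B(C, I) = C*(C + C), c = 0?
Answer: 351/461 ≈ 0.76139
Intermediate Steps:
B(C, I) = 2*C² (B(C, I) = C*(2*C) = 2*C²)
k(T, L) = -L/117 (k(T, L) = (L/(-13))/9 = (L*(-1/13))/9 = (-L/13)/9 = -L/117)
W = 0 (W = (2*0²)*(-12) = (2*0)*(-12) = 0*(-12) = 0)
R(E, D) = -D/3 - E/3 (R(E, D) = -((E + D) + 0)/3 = -((D + E) + 0)/3 = -(D + E)/3 = -D/3 - E/3)
1/R(k(18, -7), m(-7)) = 1/(-⅓*(-4) - (-1)*(-7)/351) = 1/(4/3 - ⅓*7/117) = 1/(4/3 - 7/351) = 1/(461/351) = 351/461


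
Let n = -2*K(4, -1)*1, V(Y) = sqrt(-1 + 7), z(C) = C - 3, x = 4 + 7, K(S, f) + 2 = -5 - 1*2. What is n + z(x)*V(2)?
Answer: 18 + 8*sqrt(6) ≈ 37.596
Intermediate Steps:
K(S, f) = -9 (K(S, f) = -2 + (-5 - 1*2) = -2 + (-5 - 2) = -2 - 7 = -9)
x = 11
z(C) = -3 + C
V(Y) = sqrt(6)
n = 18 (n = -2*(-9)*1 = 18*1 = 18)
n + z(x)*V(2) = 18 + (-3 + 11)*sqrt(6) = 18 + 8*sqrt(6)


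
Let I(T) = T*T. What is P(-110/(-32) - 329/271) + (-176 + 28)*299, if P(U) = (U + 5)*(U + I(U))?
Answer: -3603232779656615/81520685056 ≈ -44200.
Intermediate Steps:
I(T) = T²
P(U) = (5 + U)*(U + U²) (P(U) = (U + 5)*(U + U²) = (5 + U)*(U + U²))
P(-110/(-32) - 329/271) + (-176 + 28)*299 = (-110/(-32) - 329/271)*(5 + (-110/(-32) - 329/271)² + 6*(-110/(-32) - 329/271)) + (-176 + 28)*299 = (-110*(-1/32) - 329*1/271)*(5 + (-110*(-1/32) - 329*1/271)² + 6*(-110*(-1/32) - 329*1/271)) - 148*299 = (55/16 - 329/271)*(5 + (55/16 - 329/271)² + 6*(55/16 - 329/271)) - 44252 = 9641*(5 + (9641/4336)² + 6*(9641/4336))/4336 - 44252 = 9641*(5 + 92948881/18800896 + 28923/2168)/4336 - 44252 = (9641/4336)*(437773617/18800896) - 44252 = 4220575441497/81520685056 - 44252 = -3603232779656615/81520685056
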